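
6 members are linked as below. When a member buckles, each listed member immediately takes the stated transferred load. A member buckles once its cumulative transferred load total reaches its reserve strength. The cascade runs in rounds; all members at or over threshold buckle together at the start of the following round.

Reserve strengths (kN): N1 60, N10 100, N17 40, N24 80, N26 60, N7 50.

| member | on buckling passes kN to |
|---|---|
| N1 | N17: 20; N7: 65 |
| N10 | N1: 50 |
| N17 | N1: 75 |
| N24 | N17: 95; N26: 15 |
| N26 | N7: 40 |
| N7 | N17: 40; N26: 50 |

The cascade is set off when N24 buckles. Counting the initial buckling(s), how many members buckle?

Round 1 — N24 buckles (initial).
  N17: +95 → 95 ≥ 40
  N26: +15 → 15 < 60
Round 2 — N17 buckles.
  N1: +75 → 75 ≥ 60
Round 3 — N1 buckles.
  N7: +65 → 65 ≥ 50
Round 4 — N7 buckles.
  N26: +50 → 65 ≥ 60
Round 5 — N26 buckles.
No further bucklings.

5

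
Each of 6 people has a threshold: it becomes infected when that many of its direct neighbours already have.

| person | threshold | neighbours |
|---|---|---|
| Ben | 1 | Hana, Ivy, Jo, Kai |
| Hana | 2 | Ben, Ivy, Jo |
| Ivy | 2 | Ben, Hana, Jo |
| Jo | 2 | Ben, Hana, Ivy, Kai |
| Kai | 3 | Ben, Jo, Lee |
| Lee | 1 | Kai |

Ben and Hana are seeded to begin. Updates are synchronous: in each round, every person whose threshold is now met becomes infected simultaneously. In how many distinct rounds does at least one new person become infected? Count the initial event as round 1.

2

Round 1 — Ben, Hana become infected (initial).
Round 2 — checking thresholds:
  Ivy: 2 of 3 neighbours ≥ 2, becomes infected.
  Jo: 2 of 4 neighbours ≥ 2, becomes infected.
  Kai: 1 of 3 neighbours < 3, not yet.
Round 3 — no new infections; cascade stops.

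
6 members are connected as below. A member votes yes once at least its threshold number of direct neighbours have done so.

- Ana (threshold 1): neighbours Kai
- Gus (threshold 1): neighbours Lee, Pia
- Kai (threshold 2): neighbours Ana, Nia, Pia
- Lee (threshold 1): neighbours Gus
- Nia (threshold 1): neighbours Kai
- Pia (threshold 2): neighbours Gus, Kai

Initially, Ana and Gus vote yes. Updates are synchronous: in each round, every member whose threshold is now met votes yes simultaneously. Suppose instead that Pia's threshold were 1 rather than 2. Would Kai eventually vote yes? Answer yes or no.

With Pia's threshold at 1:
Round 1 — Ana, Gus vote yes (initial).
Round 2 — checking thresholds:
  Kai: 1 of 3 neighbours < 2, holds.
  Lee: 1 of 1 neighbours ≥ 1, votes yes.
  Pia: 1 of 2 neighbours ≥ 1, votes yes.
Round 3 — checking thresholds:
  Kai: 2 of 3 neighbours ≥ 2, votes yes.
Round 4 — checking thresholds:
  Nia: 1 of 1 neighbours ≥ 1, votes yes.
Round 5 — no new yes votes; cascade stops.

yes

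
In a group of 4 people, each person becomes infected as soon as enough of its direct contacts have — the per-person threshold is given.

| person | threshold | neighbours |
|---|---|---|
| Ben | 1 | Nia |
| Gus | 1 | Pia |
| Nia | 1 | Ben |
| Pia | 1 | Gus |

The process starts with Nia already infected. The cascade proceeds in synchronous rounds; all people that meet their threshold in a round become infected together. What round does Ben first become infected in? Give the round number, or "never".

2

Round 1 — Nia becomes infected (initial).
Round 2 — checking thresholds:
  Ben: 1 of 1 neighbours ≥ 1, becomes infected.
Round 3 — no new infections; cascade stops.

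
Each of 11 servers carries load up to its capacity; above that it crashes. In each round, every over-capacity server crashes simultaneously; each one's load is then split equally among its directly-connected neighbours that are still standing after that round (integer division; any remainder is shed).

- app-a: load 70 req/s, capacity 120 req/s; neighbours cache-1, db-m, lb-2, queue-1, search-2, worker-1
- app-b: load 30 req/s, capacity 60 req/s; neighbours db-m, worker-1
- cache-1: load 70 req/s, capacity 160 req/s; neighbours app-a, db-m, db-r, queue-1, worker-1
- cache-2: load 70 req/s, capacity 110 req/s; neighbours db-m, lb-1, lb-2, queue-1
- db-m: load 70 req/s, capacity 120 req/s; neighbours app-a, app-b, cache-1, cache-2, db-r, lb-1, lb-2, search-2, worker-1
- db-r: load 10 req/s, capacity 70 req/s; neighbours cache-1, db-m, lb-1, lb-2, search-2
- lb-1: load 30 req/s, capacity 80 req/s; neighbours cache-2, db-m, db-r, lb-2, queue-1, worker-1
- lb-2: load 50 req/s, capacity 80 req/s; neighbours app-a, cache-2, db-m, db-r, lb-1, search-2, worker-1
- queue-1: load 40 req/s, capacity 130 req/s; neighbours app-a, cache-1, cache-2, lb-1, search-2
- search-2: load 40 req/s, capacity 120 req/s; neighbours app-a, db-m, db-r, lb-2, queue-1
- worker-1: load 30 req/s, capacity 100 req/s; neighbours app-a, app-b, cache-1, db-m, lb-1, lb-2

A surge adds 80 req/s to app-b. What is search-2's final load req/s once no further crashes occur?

55

Round 1 — app-b at 110 > 60. app-b crashes.
  app-b sheds 110 req/s to db-m, worker-1: 55 each.
    db-m: 70+55 = 125 > 120
    worker-1: 30+55 = 85 ≤ 100
Round 2 — db-m crashes.
  db-m sheds 125 req/s to app-a, cache-1, cache-2, db-r, lb-1, lb-2, search-2, worker-1: 15 each (5 lost).
    app-a: 70+15 = 85 ≤ 120
    cache-1: 70+15 = 85 ≤ 160
    cache-2: 70+15 = 85 ≤ 110
    db-r: 10+15 = 25 ≤ 70
    lb-1: 30+15 = 45 ≤ 80
    lb-2: 50+15 = 65 ≤ 80
    search-2: 40+15 = 55 ≤ 120
    worker-1: 85+15 = 100 ≤ 100
No further crashes.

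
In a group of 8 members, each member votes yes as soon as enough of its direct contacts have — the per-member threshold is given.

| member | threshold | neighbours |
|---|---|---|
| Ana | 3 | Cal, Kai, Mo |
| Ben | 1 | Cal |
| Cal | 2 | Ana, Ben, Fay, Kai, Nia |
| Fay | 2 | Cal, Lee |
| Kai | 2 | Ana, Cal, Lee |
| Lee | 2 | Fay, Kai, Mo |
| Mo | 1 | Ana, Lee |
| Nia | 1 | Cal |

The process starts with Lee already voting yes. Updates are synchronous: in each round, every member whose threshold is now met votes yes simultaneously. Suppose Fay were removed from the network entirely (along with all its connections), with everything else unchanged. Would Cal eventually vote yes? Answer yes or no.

With Fay removed:
Round 1 — Lee votes yes (initial).
Round 2 — checking thresholds:
  Kai: 1 of 3 neighbours < 2, below threshold.
  Mo: 1 of 2 neighbours ≥ 1, votes yes.
Round 3 — no new yes votes; cascade stops.

no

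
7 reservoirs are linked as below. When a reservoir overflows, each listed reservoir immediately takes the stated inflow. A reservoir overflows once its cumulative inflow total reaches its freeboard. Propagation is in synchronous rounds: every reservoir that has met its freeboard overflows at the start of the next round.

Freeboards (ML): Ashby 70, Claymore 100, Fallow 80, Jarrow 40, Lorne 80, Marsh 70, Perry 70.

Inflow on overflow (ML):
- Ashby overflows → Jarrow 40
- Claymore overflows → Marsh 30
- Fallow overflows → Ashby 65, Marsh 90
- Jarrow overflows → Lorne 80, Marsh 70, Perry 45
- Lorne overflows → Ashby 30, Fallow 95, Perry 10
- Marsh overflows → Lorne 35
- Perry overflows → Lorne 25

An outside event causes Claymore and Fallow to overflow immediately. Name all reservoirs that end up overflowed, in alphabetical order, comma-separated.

Claymore, Fallow, Marsh

Round 1 — Claymore, Fallow overflow (initial).
  Ashby: +65 → 65 < 70
  Marsh: +30+90 → 120 ≥ 70
Round 2 — Marsh overflows.
  Lorne: +35 → 35 < 80
No further overflows.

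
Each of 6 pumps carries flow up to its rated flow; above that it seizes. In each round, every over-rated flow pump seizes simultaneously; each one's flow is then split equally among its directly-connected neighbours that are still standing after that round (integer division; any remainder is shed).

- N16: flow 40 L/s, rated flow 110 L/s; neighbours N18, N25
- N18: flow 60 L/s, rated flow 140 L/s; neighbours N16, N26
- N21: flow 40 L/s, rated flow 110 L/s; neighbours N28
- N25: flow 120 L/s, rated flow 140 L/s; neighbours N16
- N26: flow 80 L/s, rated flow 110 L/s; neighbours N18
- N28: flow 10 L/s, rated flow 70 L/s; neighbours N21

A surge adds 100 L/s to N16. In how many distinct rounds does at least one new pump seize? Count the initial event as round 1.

Round 1 — N16 at 140 > 110. N16 seizes.
  N16 sheds 140 L/s to N18, N25: 70 each.
    N18: 60+70 = 130 ≤ 140
    N25: 120+70 = 190 > 140
Round 2 — N25 seizes.
  N25 sheds 190 L/s: no online neighbours, lost.
No further seizures.

2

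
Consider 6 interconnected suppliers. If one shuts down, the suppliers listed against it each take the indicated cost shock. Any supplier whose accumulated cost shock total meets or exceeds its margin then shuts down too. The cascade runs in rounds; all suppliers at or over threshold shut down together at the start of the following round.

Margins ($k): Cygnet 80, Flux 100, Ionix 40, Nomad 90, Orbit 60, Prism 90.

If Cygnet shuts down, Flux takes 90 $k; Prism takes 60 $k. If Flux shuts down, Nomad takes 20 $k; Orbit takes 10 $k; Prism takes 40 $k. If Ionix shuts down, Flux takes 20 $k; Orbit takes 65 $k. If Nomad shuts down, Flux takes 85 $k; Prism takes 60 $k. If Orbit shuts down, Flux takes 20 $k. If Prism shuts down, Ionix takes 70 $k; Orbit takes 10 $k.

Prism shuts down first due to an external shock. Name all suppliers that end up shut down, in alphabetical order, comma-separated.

Round 1 — Prism shuts down (initial).
  Ionix: +70 → 70 ≥ 40
  Orbit: +10 → 10 < 60
Round 2 — Ionix shuts down.
  Flux: +20 → 20 < 100
  Orbit: +65 → 75 ≥ 60
Round 3 — Orbit shuts down.
  Flux: +20 → 40 < 100
No further shutdowns.

Ionix, Orbit, Prism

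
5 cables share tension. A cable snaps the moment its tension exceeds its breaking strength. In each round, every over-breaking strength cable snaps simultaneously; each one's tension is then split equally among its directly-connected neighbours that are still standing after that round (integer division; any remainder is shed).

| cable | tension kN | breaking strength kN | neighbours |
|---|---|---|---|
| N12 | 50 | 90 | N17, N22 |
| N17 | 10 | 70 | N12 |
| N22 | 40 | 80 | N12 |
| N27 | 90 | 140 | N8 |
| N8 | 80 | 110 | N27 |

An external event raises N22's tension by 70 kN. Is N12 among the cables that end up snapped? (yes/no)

yes

Round 1 — N22 at 110 > 80. N22 snaps.
  N22 sheds 110 kN to N12: 110 each.
    N12: 50+110 = 160 > 90
Round 2 — N12 snaps.
  N12 sheds 160 kN to N17: 160 each.
    N17: 10+160 = 170 > 70
Round 3 — N17 snaps.
  N17 sheds 170 kN: no online neighbours, lost.
No further breaks.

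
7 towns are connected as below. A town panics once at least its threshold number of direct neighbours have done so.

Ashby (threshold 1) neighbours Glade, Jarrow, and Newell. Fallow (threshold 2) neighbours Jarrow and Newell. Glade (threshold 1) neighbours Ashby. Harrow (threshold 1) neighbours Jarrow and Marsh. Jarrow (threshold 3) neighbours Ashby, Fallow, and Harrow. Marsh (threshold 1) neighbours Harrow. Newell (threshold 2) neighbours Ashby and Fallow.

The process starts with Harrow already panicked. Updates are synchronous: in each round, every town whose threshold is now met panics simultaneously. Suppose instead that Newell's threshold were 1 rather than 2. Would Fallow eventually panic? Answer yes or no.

With Newell's threshold at 1:
Round 1 — Harrow panics (initial).
Round 2 — checking thresholds:
  Jarrow: 1 of 3 neighbours < 3, not yet.
  Marsh: 1 of 1 neighbours ≥ 1, panics.
Round 3 — no new panics; cascade stops.

no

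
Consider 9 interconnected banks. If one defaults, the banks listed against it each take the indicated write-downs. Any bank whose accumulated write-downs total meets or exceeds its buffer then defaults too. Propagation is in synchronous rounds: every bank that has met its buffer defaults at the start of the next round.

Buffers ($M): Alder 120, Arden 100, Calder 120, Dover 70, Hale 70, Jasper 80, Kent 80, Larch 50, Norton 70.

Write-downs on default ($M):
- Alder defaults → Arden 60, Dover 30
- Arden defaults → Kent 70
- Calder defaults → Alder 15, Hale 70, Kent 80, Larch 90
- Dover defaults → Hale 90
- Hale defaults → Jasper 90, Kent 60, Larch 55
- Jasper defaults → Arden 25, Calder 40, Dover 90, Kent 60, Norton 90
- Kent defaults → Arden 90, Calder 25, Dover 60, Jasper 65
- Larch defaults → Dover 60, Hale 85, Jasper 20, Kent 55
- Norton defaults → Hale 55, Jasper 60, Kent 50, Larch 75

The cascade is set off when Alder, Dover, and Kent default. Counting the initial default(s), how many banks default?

Round 1 — Alder, Dover, Kent default (initial).
  Arden: +60+90 → 150 ≥ 100
  Calder: +25 → 25 < 120
  Hale: +90 → 90 ≥ 70
  Jasper: +65 → 65 < 80
Round 2 — Arden, Hale default.
  Jasper: +90 → 155 ≥ 80
  Larch: +55 → 55 ≥ 50
Round 3 — Jasper, Larch default.
  Calder: +40 → 65 < 120
  Norton: +90 → 90 ≥ 70
Round 4 — Norton defaults.
No further defaults.

8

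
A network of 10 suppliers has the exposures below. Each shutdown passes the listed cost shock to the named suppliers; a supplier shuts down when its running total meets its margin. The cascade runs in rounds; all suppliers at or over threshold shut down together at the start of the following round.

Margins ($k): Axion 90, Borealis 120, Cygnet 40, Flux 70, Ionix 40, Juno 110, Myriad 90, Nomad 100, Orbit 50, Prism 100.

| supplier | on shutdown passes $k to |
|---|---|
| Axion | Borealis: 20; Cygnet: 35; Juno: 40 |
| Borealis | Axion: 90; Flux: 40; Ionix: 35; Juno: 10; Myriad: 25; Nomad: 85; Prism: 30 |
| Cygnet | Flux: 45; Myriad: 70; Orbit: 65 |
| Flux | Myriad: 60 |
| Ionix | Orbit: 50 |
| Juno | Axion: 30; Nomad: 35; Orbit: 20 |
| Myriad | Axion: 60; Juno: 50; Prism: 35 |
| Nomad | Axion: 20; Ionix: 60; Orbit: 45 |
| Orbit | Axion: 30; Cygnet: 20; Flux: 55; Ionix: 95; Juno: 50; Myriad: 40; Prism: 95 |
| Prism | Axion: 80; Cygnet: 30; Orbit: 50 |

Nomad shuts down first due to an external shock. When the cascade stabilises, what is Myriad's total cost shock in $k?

Round 1 — Nomad shuts down (initial).
  Axion: +20 → 20 < 90
  Ionix: +60 → 60 ≥ 40
  Orbit: +45 → 45 < 50
Round 2 — Ionix shuts down.
  Orbit: +50 → 95 ≥ 50
Round 3 — Orbit shuts down.
  Axion: +30 → 50 < 90
  Cygnet: +20 → 20 < 40
  Flux: +55 → 55 < 70
  Juno: +50 → 50 < 110
  Myriad: +40 → 40 < 90
  Prism: +95 → 95 < 100
No further shutdowns.

40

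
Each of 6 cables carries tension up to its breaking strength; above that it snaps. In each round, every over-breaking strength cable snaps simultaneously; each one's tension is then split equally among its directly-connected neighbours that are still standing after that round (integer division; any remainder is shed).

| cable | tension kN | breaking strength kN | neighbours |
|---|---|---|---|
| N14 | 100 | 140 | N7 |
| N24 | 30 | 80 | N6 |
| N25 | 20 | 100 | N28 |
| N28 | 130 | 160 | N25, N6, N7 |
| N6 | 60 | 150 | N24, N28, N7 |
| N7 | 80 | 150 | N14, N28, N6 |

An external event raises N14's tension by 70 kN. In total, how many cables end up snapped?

Round 1 — N14 at 170 > 140. N14 snaps.
  N14 sheds 170 kN to N7: 170 each.
    N7: 80+170 = 250 > 150
Round 2 — N7 snaps.
  N7 sheds 250 kN to N28, N6: 125 each.
    N28: 130+125 = 255 > 160
    N6: 60+125 = 185 > 150
Round 3 — N28, N6 snap.
  N28 sheds 255 kN to N25: 255 each.
    N25: 20+255 = 275 > 100
  N6 sheds 185 kN to N24: 185 each.
    N24: 30+185 = 215 > 80
Round 4 — N24, N25 snap.
  N24 sheds 215 kN: no online neighbours, lost.
  N25 sheds 275 kN: no online neighbours, lost.
No further breaks.

6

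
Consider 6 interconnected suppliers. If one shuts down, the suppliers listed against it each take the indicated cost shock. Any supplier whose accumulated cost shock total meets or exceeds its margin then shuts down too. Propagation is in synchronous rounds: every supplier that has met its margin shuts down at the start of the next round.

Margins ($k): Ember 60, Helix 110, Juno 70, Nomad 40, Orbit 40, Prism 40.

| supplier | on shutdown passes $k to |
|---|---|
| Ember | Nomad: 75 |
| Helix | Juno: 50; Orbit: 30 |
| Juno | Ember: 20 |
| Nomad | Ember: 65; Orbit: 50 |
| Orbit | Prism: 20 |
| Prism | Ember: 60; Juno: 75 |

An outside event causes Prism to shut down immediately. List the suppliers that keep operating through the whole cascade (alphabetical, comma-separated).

Helix

Round 1 — Prism shuts down (initial).
  Ember: +60 → 60 ≥ 60
  Juno: +75 → 75 ≥ 70
Round 2 — Ember, Juno shut down.
  Nomad: +75 → 75 ≥ 40
Round 3 — Nomad shuts down.
  Orbit: +50 → 50 ≥ 40
Round 4 — Orbit shuts down.
No further shutdowns.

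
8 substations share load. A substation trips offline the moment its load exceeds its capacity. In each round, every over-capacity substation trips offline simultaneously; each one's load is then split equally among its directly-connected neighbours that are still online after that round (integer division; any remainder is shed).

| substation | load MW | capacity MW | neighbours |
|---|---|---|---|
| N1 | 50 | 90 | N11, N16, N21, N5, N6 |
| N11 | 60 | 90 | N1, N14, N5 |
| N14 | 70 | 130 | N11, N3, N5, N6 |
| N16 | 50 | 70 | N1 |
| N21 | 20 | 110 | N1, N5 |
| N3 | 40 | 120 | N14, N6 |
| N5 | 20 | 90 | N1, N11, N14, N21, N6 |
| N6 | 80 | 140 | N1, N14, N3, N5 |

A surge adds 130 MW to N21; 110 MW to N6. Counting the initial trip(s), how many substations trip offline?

8

Round 1 — N21 at 150 > 110; N6 at 190 > 140. N21, N6 trip offline.
  N21 sheds 150 MW to N1, N5: 75 each.
    N1: 50+75 = 125 > 90
    N5: 20+75 = 95 > 90
  N6 sheds 190 MW to N1, N14, N3, N5: 47 each (2 lost).
    N1: 125+47 = 172 > 90
    N14: 70+47 = 117 ≤ 130
    N3: 40+47 = 87 ≤ 120
    N5: 95+47 = 142 > 90
Round 2 — N1, N5 trip offline.
  N1 sheds 172 MW to N11, N16: 86 each.
    N11: 60+86 = 146 > 90
    N16: 50+86 = 136 > 70
  N5 sheds 142 MW to N11, N14: 71 each.
    N11: 146+71 = 217 > 90
    N14: 117+71 = 188 > 130
Round 3 — N11, N14, N16 trip offline.
  N11 sheds 217 MW: no online neighbours, lost.
  N14 sheds 188 MW to N3: 188 each.
    N3: 87+188 = 275 > 120
  N16 sheds 136 MW: no online neighbours, lost.
Round 4 — N3 trips offline.
  N3 sheds 275 MW: no online neighbours, lost.
No further trips.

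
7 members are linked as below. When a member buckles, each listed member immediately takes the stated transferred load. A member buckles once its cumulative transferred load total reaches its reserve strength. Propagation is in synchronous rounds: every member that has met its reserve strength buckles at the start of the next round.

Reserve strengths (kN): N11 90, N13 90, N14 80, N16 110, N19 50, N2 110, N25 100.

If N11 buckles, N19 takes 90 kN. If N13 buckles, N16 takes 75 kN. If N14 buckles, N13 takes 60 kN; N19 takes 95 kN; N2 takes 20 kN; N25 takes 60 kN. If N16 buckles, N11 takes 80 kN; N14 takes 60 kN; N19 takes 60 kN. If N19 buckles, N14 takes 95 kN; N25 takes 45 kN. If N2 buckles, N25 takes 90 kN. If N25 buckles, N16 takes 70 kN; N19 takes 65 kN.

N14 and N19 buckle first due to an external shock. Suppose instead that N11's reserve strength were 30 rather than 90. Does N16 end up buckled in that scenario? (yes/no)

no

With N11's reserve strength at 30:
Round 1 — N14, N19 buckle (initial).
  N13: +60 → 60 < 90
  N2: +20 → 20 < 110
  N25: +60+45 → 105 ≥ 100
Round 2 — N25 buckles.
  N16: +70 → 70 < 110
No further bucklings.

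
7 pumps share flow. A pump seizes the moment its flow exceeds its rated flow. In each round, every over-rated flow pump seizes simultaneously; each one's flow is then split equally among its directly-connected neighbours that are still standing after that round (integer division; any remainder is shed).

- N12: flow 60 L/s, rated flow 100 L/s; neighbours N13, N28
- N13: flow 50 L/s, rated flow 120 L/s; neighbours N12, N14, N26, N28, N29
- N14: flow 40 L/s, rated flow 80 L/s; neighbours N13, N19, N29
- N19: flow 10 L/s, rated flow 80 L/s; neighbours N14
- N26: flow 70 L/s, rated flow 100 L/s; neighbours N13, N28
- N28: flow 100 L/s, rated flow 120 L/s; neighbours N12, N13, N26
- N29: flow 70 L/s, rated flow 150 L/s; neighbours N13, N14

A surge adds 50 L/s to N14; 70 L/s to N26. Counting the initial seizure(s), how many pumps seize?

Round 1 — N14 at 90 > 80; N26 at 140 > 100. N14, N26 seize.
  N14 sheds 90 L/s to N13, N19, N29: 30 each.
    N13: 50+30 = 80 ≤ 120
    N19: 10+30 = 40 ≤ 80
    N29: 70+30 = 100 ≤ 150
  N26 sheds 140 L/s to N13, N28: 70 each.
    N13: 80+70 = 150 > 120
    N28: 100+70 = 170 > 120
Round 2 — N13, N28 seize.
  N13 sheds 150 L/s to N12, N29: 75 each.
    N12: 60+75 = 135 > 100
    N29: 100+75 = 175 > 150
  N28 sheds 170 L/s to N12: 170 each.
    N12: 135+170 = 305 > 100
Round 3 — N12, N29 seize.
  N12 sheds 305 L/s: no online neighbours, lost.
  N29 sheds 175 L/s: no online neighbours, lost.
No further seizures.

6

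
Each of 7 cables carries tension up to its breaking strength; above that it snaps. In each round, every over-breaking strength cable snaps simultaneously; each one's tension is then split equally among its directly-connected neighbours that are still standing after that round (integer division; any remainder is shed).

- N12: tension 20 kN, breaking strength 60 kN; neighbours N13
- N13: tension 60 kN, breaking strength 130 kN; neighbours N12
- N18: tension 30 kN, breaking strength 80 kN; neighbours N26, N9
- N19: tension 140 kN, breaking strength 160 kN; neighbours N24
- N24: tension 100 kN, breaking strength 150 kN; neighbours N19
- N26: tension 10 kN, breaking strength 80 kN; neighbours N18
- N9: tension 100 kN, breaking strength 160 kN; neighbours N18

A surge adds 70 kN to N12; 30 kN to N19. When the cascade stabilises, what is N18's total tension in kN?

30

Round 1 — N12 at 90 > 60; N19 at 170 > 160. N12, N19 snap.
  N12 sheds 90 kN to N13: 90 each.
    N13: 60+90 = 150 > 130
  N19 sheds 170 kN to N24: 170 each.
    N24: 100+170 = 270 > 150
Round 2 — N13, N24 snap.
  N13 sheds 150 kN: no online neighbours, lost.
  N24 sheds 270 kN: no online neighbours, lost.
No further breaks.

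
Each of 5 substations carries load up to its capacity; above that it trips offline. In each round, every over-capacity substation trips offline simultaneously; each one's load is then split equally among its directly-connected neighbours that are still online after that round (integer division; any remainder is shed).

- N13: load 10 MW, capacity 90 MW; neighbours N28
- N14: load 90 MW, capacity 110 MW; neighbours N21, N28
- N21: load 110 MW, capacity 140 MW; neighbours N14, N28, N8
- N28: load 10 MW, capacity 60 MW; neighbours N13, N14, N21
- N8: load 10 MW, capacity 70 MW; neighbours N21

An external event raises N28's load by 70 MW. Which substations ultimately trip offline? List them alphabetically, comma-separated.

Round 1 — N28 at 80 > 60. N28 trips offline.
  N28 sheds 80 MW to N13, N14, N21: 26 each (2 lost).
    N13: 10+26 = 36 ≤ 90
    N14: 90+26 = 116 > 110
    N21: 110+26 = 136 ≤ 140
Round 2 — N14 trips offline.
  N14 sheds 116 MW to N21: 116 each.
    N21: 136+116 = 252 > 140
Round 3 — N21 trips offline.
  N21 sheds 252 MW to N8: 252 each.
    N8: 10+252 = 262 > 70
Round 4 — N8 trips offline.
  N8 sheds 262 MW: no online neighbours, lost.
No further trips.

N14, N21, N28, N8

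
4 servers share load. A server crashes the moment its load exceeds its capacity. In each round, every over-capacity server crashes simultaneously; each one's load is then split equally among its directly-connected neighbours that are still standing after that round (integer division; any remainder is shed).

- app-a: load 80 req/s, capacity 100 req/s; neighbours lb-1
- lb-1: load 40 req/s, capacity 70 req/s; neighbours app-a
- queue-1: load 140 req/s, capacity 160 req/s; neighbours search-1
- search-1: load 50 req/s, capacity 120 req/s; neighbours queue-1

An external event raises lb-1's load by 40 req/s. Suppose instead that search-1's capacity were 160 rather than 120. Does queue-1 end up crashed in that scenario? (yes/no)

With search-1's capacity at 160:
Round 1 — lb-1 at 80 > 70. lb-1 crashes.
  lb-1 sheds 80 req/s to app-a: 80 each.
    app-a: 80+80 = 160 > 100
Round 2 — app-a crashes.
  app-a sheds 160 req/s: no online neighbours, lost.
No further crashes.

no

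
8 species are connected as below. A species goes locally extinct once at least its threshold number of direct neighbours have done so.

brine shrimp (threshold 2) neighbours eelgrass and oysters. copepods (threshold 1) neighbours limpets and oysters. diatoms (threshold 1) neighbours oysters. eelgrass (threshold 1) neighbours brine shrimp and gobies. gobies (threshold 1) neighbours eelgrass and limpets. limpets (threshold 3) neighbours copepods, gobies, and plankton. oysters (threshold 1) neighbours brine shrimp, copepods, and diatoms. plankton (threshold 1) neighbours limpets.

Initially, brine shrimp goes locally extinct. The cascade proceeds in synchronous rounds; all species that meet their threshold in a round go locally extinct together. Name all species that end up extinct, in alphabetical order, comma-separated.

brine shrimp, copepods, diatoms, eelgrass, gobies, oysters

Round 1 — brine shrimp goes locally extinct (initial).
Round 2 — checking thresholds:
  eelgrass: 1 of 2 neighbours ≥ 1, goes locally extinct.
  oysters: 1 of 3 neighbours ≥ 1, goes locally extinct.
Round 3 — checking thresholds:
  copepods: 1 of 2 neighbours ≥ 1, goes locally extinct.
  diatoms: 1 of 1 neighbours ≥ 1, goes locally extinct.
  gobies: 1 of 2 neighbours ≥ 1, goes locally extinct.
Round 4 — no new extinctions; cascade stops.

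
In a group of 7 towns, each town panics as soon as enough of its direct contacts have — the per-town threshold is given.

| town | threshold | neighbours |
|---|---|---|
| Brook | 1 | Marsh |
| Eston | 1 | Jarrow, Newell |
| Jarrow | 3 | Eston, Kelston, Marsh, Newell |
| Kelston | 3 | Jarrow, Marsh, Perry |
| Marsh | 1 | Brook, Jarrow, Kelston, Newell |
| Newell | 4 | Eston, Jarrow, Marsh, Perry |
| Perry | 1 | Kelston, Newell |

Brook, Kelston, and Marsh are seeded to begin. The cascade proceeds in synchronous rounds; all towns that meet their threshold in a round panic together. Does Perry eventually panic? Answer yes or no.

yes

Round 1 — Brook, Kelston, Marsh panic (initial).
Round 2 — checking thresholds:
  Jarrow: 2 of 4 neighbours < 3, below threshold.
  Newell: 1 of 4 neighbours < 4, below threshold.
  Perry: 1 of 2 neighbours ≥ 1, panics.
Round 3 — no new panics; cascade stops.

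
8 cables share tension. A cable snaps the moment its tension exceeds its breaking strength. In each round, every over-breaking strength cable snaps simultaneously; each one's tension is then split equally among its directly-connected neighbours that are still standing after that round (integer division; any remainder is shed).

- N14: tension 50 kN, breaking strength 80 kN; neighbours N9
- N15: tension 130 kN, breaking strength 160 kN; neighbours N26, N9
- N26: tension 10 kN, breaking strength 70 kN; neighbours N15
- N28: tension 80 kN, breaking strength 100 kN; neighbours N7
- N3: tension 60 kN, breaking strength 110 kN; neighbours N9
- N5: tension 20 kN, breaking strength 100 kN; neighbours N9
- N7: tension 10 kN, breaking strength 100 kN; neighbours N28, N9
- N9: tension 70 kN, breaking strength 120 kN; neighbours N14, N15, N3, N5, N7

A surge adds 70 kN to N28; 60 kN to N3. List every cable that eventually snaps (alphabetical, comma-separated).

Round 1 — N28 at 150 > 100; N3 at 120 > 110. N28, N3 snap.
  N28 sheds 150 kN to N7: 150 each.
    N7: 10+150 = 160 > 100
  N3 sheds 120 kN to N9: 120 each.
    N9: 70+120 = 190 > 120
Round 2 — N7, N9 snap.
  N7 sheds 160 kN: no online neighbours, lost.
  N9 sheds 190 kN to N14, N15, N5: 63 each (1 lost).
    N14: 50+63 = 113 > 80
    N15: 130+63 = 193 > 160
    N5: 20+63 = 83 ≤ 100
Round 3 — N14, N15 snap.
  N14 sheds 113 kN: no online neighbours, lost.
  N15 sheds 193 kN to N26: 193 each.
    N26: 10+193 = 203 > 70
Round 4 — N26 snaps.
  N26 sheds 203 kN: no online neighbours, lost.
No further breaks.

N14, N15, N26, N28, N3, N7, N9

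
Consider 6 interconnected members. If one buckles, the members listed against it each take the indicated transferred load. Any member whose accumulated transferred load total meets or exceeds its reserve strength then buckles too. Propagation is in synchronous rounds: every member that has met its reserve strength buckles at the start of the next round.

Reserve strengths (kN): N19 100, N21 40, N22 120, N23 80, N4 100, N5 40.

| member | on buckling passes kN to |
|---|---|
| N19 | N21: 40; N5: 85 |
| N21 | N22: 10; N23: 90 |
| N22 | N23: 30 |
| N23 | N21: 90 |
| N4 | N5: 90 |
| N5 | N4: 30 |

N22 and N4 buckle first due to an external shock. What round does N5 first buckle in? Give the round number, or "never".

Round 1 — N22, N4 buckle (initial).
  N23: +30 → 30 < 80
  N5: +90 → 90 ≥ 40
Round 2 — N5 buckles.
No further bucklings.

2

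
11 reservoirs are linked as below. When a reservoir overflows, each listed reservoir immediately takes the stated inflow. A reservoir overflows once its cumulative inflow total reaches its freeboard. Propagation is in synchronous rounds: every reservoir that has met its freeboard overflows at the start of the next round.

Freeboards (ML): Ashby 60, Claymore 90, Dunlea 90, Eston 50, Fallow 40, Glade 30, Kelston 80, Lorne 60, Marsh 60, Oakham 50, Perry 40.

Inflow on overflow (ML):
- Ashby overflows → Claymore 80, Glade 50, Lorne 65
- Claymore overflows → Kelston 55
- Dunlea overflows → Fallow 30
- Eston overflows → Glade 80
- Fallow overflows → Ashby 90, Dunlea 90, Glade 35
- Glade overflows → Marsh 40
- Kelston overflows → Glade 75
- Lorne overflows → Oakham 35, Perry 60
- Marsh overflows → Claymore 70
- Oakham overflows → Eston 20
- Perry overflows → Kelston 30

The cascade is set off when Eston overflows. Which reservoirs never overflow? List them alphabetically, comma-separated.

Ashby, Claymore, Dunlea, Fallow, Kelston, Lorne, Marsh, Oakham, Perry

Round 1 — Eston overflows (initial).
  Glade: +80 → 80 ≥ 30
Round 2 — Glade overflows.
  Marsh: +40 → 40 < 60
No further overflows.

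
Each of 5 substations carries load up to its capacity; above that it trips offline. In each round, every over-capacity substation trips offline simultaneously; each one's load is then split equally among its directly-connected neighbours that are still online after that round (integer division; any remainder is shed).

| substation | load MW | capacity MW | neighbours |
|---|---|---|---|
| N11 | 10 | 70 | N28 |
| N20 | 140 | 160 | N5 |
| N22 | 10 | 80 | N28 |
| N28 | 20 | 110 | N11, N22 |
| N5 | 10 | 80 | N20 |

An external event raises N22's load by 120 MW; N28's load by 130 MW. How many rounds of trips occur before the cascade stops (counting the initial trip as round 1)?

2

Round 1 — N22 at 130 > 80; N28 at 150 > 110. N22, N28 trip offline.
  N22 sheds 130 MW: no online neighbours, lost.
  N28 sheds 150 MW to N11: 150 each.
    N11: 10+150 = 160 > 70
Round 2 — N11 trips offline.
  N11 sheds 160 MW: no online neighbours, lost.
No further trips.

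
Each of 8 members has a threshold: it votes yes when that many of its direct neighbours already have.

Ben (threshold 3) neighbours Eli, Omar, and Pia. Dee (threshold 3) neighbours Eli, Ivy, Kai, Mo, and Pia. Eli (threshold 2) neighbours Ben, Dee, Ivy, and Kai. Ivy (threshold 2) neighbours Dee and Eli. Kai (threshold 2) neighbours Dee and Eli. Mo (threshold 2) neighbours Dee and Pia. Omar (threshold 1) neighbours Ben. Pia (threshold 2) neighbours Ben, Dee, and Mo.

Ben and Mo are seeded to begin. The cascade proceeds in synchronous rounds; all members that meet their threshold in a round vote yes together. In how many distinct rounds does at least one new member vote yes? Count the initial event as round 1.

2

Round 1 — Ben, Mo vote yes (initial).
Round 2 — checking thresholds:
  Dee: 1 of 5 neighbours < 3, holds.
  Eli: 1 of 4 neighbours < 2, holds.
  Omar: 1 of 1 neighbours ≥ 1, votes yes.
  Pia: 2 of 3 neighbours ≥ 2, votes yes.
Round 3 — no new yes votes; cascade stops.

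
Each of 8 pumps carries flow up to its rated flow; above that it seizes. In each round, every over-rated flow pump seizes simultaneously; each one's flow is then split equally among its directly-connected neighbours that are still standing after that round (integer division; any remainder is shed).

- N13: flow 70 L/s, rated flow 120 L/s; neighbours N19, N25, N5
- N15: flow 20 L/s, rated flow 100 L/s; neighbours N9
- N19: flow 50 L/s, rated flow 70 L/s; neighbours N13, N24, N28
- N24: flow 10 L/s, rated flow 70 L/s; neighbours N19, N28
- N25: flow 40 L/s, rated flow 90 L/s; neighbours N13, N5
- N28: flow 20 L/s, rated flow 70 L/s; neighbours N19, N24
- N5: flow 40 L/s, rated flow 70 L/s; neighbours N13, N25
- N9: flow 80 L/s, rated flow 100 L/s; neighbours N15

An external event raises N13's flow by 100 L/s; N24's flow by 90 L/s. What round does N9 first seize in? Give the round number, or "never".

never

Round 1 — N13 at 170 > 120; N24 at 100 > 70. N13, N24 seize.
  N13 sheds 170 L/s to N19, N25, N5: 56 each (2 lost).
    N19: 50+56 = 106 > 70
    N25: 40+56 = 96 > 90
    N5: 40+56 = 96 > 70
  N24 sheds 100 L/s to N19, N28: 50 each.
    N19: 106+50 = 156 > 70
    N28: 20+50 = 70 ≤ 70
Round 2 — N19, N25, N5 seize.
  N19 sheds 156 L/s to N28: 156 each.
    N28: 70+156 = 226 > 70
  N25 sheds 96 L/s: no online neighbours, lost.
  N5 sheds 96 L/s: no online neighbours, lost.
Round 3 — N28 seizes.
  N28 sheds 226 L/s: no online neighbours, lost.
No further seizures.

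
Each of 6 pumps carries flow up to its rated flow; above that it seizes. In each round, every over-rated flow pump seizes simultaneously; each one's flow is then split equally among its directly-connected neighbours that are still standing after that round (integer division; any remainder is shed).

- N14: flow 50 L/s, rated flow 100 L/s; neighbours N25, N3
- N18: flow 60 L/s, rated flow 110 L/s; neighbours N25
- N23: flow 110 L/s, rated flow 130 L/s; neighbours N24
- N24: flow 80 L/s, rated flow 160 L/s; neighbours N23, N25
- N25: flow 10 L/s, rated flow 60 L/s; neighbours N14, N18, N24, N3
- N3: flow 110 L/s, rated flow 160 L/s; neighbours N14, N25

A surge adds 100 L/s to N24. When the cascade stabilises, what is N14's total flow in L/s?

Round 1 — N24 at 180 > 160. N24 seizes.
  N24 sheds 180 L/s to N23, N25: 90 each.
    N23: 110+90 = 200 > 130
    N25: 10+90 = 100 > 60
Round 2 — N23, N25 seize.
  N23 sheds 200 L/s: no online neighbours, lost.
  N25 sheds 100 L/s to N14, N18, N3: 33 each (1 lost).
    N14: 50+33 = 83 ≤ 100
    N18: 60+33 = 93 ≤ 110
    N3: 110+33 = 143 ≤ 160
No further seizures.

83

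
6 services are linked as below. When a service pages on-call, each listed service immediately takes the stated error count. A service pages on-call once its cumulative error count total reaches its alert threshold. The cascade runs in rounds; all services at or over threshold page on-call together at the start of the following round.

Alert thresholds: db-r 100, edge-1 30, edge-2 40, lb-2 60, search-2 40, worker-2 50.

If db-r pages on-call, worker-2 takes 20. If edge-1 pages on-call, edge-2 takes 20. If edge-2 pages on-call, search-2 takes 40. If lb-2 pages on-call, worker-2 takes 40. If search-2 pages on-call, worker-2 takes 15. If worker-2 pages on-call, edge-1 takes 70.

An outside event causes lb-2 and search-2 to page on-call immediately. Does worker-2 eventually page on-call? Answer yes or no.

yes

Round 1 — lb-2, search-2 page on-call (initial).
  worker-2: +40+15 → 55 ≥ 50
Round 2 — worker-2 pages on-call.
  edge-1: +70 → 70 ≥ 30
Round 3 — edge-1 pages on-call.
  edge-2: +20 → 20 < 40
No further pages.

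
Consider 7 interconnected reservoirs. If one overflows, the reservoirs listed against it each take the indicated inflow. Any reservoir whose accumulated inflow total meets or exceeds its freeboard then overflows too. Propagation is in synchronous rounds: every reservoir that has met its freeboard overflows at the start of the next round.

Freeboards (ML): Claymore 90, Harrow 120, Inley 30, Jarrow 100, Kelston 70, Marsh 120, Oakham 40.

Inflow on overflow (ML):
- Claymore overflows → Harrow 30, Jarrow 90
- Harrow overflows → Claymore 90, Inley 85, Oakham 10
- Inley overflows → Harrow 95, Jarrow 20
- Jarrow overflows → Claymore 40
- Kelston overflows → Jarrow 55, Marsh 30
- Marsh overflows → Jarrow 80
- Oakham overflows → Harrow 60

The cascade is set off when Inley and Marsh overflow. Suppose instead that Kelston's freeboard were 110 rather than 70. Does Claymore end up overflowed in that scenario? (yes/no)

no

With Kelston's freeboard at 110:
Round 1 — Inley, Marsh overflow (initial).
  Harrow: +95 → 95 < 120
  Jarrow: +20+80 → 100 ≥ 100
Round 2 — Jarrow overflows.
  Claymore: +40 → 40 < 90
No further overflows.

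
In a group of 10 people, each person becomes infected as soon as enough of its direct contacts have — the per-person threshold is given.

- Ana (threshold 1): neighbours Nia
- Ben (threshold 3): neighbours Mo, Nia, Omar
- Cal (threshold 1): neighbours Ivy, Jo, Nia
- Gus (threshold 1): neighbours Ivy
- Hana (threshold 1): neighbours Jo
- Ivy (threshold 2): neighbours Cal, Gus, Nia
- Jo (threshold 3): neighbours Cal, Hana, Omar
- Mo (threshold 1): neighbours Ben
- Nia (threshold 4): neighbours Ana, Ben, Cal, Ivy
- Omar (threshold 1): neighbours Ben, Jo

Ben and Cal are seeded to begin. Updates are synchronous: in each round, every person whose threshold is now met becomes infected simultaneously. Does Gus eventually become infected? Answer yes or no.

Round 1 — Ben, Cal become infected (initial).
Round 2 — checking thresholds:
  Ivy: 1 of 3 neighbours < 2, not yet.
  Jo: 1 of 3 neighbours < 3, not yet.
  Mo: 1 of 1 neighbours ≥ 1, becomes infected.
  Nia: 2 of 4 neighbours < 4, not yet.
  Omar: 1 of 2 neighbours ≥ 1, becomes infected.
Round 3 — no new infections; cascade stops.

no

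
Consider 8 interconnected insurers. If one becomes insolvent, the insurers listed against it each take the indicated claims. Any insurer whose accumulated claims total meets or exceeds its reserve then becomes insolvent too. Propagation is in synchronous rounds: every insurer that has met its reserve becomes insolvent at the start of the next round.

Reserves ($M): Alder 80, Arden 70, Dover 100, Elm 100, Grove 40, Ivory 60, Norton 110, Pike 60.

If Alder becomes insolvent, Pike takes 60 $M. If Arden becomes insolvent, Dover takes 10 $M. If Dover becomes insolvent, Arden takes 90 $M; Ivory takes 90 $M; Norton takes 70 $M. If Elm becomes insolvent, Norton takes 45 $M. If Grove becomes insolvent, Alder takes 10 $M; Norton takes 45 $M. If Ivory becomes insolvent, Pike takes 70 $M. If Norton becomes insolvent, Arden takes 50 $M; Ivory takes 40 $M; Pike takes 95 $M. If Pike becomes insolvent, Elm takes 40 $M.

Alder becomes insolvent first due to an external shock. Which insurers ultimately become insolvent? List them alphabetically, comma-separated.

Alder, Pike

Round 1 — Alder becomes insolvent (initial).
  Pike: +60 → 60 ≥ 60
Round 2 — Pike becomes insolvent.
  Elm: +40 → 40 < 100
No further insolvencies.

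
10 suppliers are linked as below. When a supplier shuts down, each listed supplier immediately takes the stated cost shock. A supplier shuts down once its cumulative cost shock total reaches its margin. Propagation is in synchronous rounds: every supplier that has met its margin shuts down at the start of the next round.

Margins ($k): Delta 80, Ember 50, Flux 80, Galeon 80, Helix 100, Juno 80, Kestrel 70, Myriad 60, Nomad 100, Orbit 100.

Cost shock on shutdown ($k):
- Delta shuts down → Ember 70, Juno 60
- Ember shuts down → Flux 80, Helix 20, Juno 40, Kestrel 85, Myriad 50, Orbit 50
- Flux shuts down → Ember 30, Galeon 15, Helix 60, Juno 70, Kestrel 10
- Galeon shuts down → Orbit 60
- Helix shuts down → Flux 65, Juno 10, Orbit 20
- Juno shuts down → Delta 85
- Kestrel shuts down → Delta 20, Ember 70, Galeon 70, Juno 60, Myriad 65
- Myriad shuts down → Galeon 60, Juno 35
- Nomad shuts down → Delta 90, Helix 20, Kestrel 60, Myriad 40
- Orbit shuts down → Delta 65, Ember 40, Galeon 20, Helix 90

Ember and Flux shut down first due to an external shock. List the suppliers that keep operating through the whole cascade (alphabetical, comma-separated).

Nomad

Round 1 — Ember, Flux shut down (initial).
  Galeon: +15 → 15 < 80
  Helix: +20+60 → 80 < 100
  Juno: +40+70 → 110 ≥ 80
  Kestrel: +85+10 → 95 ≥ 70
  Myriad: +50 → 50 < 60
  Orbit: +50 → 50 < 100
Round 2 — Juno, Kestrel shut down.
  Delta: +85+20 → 105 ≥ 80
  Galeon: +70 → 85 ≥ 80
  Myriad: +65 → 115 ≥ 60
Round 3 — Delta, Galeon, Myriad shut down.
  Orbit: +60 → 110 ≥ 100
Round 4 — Orbit shuts down.
  Helix: +90 → 170 ≥ 100
Round 5 — Helix shuts down.
No further shutdowns.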